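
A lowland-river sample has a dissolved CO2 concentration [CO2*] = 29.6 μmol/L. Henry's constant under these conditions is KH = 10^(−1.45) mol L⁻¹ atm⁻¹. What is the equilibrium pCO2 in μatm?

pCO2 = 834 μatm

KH = 10^(−1.45) = 3.548×10^-2 mol L⁻¹ atm⁻¹
pCO2 = [CO2*]/KH = 29.6×10^-6 / 3.548×10^-2 = 8.34×10^-4 atm = 834 μatm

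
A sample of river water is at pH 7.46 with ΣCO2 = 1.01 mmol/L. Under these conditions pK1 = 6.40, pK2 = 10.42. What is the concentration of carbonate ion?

[CO3²⁻] = 1.02 μmol/L

α₂ = 1 / (1 + [H⁺]/K2 + [H⁺]²/(K1K2)) = 1 / (1 + 10^+2.96 + 10^+1.90)
   = 1 / (1 + 912.01 + 79.433) = 1/992.44 = 0.001008
[CO3²⁻] = α₂ × DIC = 0.001008 × 1.01 = 0.00102 mmol/L = 1.02 μmol/L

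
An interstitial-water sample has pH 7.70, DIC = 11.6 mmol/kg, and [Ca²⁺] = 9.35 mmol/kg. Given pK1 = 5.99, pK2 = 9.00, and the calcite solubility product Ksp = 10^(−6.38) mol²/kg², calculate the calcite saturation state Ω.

α₂ = 1 / (1 + [H⁺]/K2 + [H⁺]²/(K1K2)) = 1 / (1 + 10^+1.30 + 10^-0.41)
   = 1 / (1 + 19.953 + 0.38905) = 1/21.342 = 0.04686
[CO3²⁻] = α₂ × DIC = 0.04686 × 11.6 = 0.5435 mmol/kg
Ksp = 10^(−6.38) = 4.169×10^-7
Ω = [Ca²⁺][CO3²⁻]/Ksp = (9.35×10^-3)(5.435×10^-4) / 4.169×10^-7 = 12.2

Ω = 12.2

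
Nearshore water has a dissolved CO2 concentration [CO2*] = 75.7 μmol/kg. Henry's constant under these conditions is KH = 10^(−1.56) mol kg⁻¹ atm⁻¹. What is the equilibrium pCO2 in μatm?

KH = 10^(−1.56) = 2.754×10^-2 mol kg⁻¹ atm⁻¹
pCO2 = [CO2*]/KH = 75.7×10^-6 / 2.754×10^-2 = 2.75×10^-3 atm = 2750 μatm

pCO2 = 2750 μatm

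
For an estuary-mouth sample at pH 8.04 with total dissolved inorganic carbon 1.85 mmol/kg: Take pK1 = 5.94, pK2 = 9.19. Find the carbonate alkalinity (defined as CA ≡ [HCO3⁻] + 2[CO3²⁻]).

CA = 1.96 mmol/kg

CA = [HCO3⁻] + 2[CO3²⁻] = (α₁ + 2α₂)·DIC
At pH 8.04: [H⁺]/K1 = 10^-2.10 = 0.0079433, K2/[H⁺] = 10^-1.15 = 0.070795
α₁ = 1/(1 + 0.0079433 + 0.070795) = 1/1.0787 = 0.9270; α₂ = α₁·K2/[H⁺] = 0.06563
α₁ + 2α₂ = 1.0583
CA = 1.0583 × 1.85 = 1.96 mmol/kg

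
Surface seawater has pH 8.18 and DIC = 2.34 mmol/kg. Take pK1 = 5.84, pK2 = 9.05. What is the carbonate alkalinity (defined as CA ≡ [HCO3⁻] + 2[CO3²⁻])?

CA = [HCO3⁻] + 2[CO3²⁻] = (α₁ + 2α₂)·DIC
At pH 8.18: [H⁺]/K1 = 10^-2.34 = 0.0045709, K2/[H⁺] = 10^-0.87 = 0.13490
α₁ = 1/(1 + 0.0045709 + 0.13490) = 1/1.1395 = 0.8776; α₂ = α₁·K2/[H⁺] = 0.1184
α₁ + 2α₂ = 1.1144
CA = 1.1144 × 2.34 = 2.61 mmol/kg

CA = 2.61 mmol/kg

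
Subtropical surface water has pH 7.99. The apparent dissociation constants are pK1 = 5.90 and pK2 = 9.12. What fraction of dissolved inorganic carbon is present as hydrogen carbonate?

α₁ = 1 / (1 + [H⁺]/K1 + K2/[H⁺]) = 1 / (1 + 10^-2.09 + 10^-1.13)
   = 1 / (1 + 0.0081283 + 0.074131) = 1/1.0823 = 0.9240

α₁ = 0.924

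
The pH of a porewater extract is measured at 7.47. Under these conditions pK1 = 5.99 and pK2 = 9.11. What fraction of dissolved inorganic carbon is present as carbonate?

α₂ = 1 / (1 + [H⁺]/K2 + [H⁺]²/(K1K2)) = 1 / (1 + 10^+1.64 + 10^+0.16)
   = 1 / (1 + 43.652 + 1.4454) = 1/46.097 = 0.02169

α₂ = 0.0217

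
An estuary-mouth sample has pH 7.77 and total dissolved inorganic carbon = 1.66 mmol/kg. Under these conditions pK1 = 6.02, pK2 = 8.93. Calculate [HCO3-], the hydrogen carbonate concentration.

α₁ = 1 / (1 + [H⁺]/K1 + K2/[H⁺]) = 1 / (1 + 10^-1.75 + 10^-1.16)
   = 1 / (1 + 0.017783 + 0.069183) = 1/1.0870 = 0.9200
[HCO3⁻] = α₁ × DIC = 0.9200 × 1.66 = 1.53 mmol/kg

[HCO3⁻] = 1.53 mmol/kg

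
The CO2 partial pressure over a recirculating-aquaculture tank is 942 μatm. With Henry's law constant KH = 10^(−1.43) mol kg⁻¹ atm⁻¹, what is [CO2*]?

[CO2*] = 35.0 μmol/kg

KH = 10^(−1.43) = 3.715×10^-2 mol kg⁻¹ atm⁻¹
[CO2*] = KH · pCO2 = 3.715×10^-2 × 942×10^-6 atm = 3.50×10^-5 mol/kg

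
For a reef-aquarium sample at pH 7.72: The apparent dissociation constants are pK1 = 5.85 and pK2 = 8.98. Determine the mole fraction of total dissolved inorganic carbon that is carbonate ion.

α₂ = 0.0514

α₂ = 1 / (1 + [H⁺]/K2 + [H⁺]²/(K1K2)) = 1 / (1 + 10^+1.26 + 10^-0.61)
   = 1 / (1 + 18.197 + 0.24547) = 1/19.442 = 0.05143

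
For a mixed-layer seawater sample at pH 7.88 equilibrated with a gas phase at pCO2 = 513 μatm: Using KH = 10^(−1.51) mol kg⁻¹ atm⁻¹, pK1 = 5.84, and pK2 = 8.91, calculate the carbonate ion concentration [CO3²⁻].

[CO3²⁻] = 0.162 mmol/kg

[CO2*] = KH · pCO2 = 10^(−1.51) × 513×10^-6 = 1.585×10^-5 mol/kg
α₀ = 1/(1 + K1/[H⁺] + K1K2/[H⁺]²) = 1/(1 + 10^+2.04 + 10^+1.01) = 0.008273
DIC = [CO2*]/α₀ = 1.585×10^-5 / 0.008273 = 1.916 mmol/kg
[CO3²⁻] = α₂·DIC; α₂ = 0.08465, so [CO3²⁻] = 0.08465 × 1.916 = 0.162 mmol/kg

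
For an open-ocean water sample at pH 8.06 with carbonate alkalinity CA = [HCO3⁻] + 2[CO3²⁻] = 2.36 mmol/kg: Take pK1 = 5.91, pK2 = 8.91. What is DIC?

CA = [HCO3⁻] + 2[CO3²⁻] = (α₁ + 2α₂)·DIC
At pH 8.06: [H⁺]/K1 = 10^-2.15 = 0.0070795, K2/[H⁺] = 10^-0.85 = 0.14125
α₁ = 1/(1 + 0.0070795 + 0.14125) = 1/1.1483 = 0.8708; α₂ = α₁·K2/[H⁺] = 0.1230
α₁ + 2α₂ = 1.1168
DIC = CA / (α₁ + 2α₂) = 2.36 / 1.1168 = 2.11 mmol/kg

DIC = 2.11 mmol/kg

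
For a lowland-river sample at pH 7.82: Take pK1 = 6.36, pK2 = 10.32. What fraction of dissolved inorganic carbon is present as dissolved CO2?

α₀ = 0.0334

α₀ = 1 / (1 + K1/[H⁺] + K1K2/[H⁺]²) = 1 / (1 + 10^+1.46 + 10^-1.04)
   = 1 / (1 + 28.840 + 0.091201) = 1/29.932 = 0.03341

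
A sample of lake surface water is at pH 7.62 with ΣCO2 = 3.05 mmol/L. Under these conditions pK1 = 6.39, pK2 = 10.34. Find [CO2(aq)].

[CO2*] = 0.169 mmol/L

α₀ = 1 / (1 + K1/[H⁺] + K1K2/[H⁺]²) = 1 / (1 + 10^+1.23 + 10^-1.49)
   = 1 / (1 + 16.982 + 0.032359) = 1/18.015 = 0.05551
[CO2*] = α₀ × DIC = 0.05551 × 3.05 = 0.169 mmol/L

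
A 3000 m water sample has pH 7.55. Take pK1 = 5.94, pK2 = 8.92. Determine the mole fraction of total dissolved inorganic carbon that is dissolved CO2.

α₀ = 0.0230

α₀ = 1 / (1 + K1/[H⁺] + K1K2/[H⁺]²) = 1 / (1 + 10^+1.61 + 10^+0.24)
   = 1 / (1 + 40.738 + 1.7378) = 1/43.476 = 0.02300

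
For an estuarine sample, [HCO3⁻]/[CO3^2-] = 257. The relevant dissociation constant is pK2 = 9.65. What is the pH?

pH = 7.24

From K2 = [H⁺][CO3^2-]/[HCO3⁻]:  pH = pK2 − log₁₀([HCO3⁻]/[CO3^2-])
log₁₀(257) = +2.410
pH = 9.65 − (+2.410) = 7.24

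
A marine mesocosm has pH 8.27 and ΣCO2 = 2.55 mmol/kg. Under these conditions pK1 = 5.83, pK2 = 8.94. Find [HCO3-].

α₁ = 1 / (1 + [H⁺]/K1 + K2/[H⁺]) = 1 / (1 + 10^-2.44 + 10^-0.67)
   = 1 / (1 + 0.0036308 + 0.21380) = 1/1.2174 = 0.8214
[HCO3⁻] = α₁ × DIC = 0.8214 × 2.55 = 2.09 mmol/kg

[HCO3⁻] = 2.09 mmol/kg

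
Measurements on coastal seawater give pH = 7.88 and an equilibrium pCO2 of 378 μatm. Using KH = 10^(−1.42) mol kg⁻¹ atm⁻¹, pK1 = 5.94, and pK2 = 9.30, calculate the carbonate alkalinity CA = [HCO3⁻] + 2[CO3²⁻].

CA = 1.35 mmol/kg

[CO2*] = KH · pCO2 = 10^(−1.42) × 378×10^-6 = 1.437×10^-5 mol/kg
α₀ = 1/(1 + K1/[H⁺] + K1K2/[H⁺]²) = 1/(1 + 10^+1.94 + 10^+0.52) = 0.01094
DIC = [CO2*]/α₀ = 1.437×10^-5 / 0.01094 = 1.314 mmol/kg
CA = (α₁ + 2α₂)·DIC = (0.9528 + 2×0.03623) × 1.314 = 1.35 mmol/kg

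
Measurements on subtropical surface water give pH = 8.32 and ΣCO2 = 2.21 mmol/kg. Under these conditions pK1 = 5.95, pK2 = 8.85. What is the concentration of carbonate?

[CO3²⁻] = 0.502 mmol/kg

α₂ = 1 / (1 + [H⁺]/K2 + [H⁺]²/(K1K2)) = 1 / (1 + 10^+0.53 + 10^-1.84)
   = 1 / (1 + 3.3884 + 0.014454) = 1/4.4029 = 0.2271
[CO3²⁻] = α₂ × DIC = 0.2271 × 2.21 = 0.502 mmol/kg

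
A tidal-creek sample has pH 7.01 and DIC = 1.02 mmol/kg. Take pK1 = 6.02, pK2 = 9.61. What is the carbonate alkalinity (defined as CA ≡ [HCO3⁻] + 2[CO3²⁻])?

CA = [HCO3⁻] + 2[CO3²⁻] = (α₁ + 2α₂)·DIC
At pH 7.01: [H⁺]/K1 = 10^-0.99 = 0.10233, K2/[H⁺] = 10^-2.60 = 0.0025119
α₁ = 1/(1 + 0.10233 + 0.0025119) = 1/1.1048 = 0.9051; α₂ = α₁·K2/[H⁺] = 0.002274
α₁ + 2α₂ = 0.9097
CA = 0.9097 × 1.02 = 0.928 mmol/kg

CA = 0.928 mmol/kg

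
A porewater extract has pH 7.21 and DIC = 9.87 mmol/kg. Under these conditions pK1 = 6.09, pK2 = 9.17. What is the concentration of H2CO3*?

α₀ = 1 / (1 + K1/[H⁺] + K1K2/[H⁺]²) = 1 / (1 + 10^+1.12 + 10^-0.84)
   = 1 / (1 + 13.183 + 0.14454) = 1/14.327 = 0.06980
[CO2*] = α₀ × DIC = 0.06980 × 9.87 = 0.689 mmol/kg

[CO2*] = 0.689 mmol/kg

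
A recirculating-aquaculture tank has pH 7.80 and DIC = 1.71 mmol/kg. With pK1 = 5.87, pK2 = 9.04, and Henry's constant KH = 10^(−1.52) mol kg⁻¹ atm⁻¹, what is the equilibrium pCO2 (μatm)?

pCO2 = 622 μatm

α₀ = 1 / (1 + K1/[H⁺] + K1K2/[H⁺]²) = 1 / (1 + 10^+1.93 + 10^+0.69)
   = 1 / (1 + 85.114 + 4.8978) = 1/91.012 = 0.01099
[CO2*] = α₀ × DIC = 0.01099 × 1.71 = 0.01879 mmol/kg = 18.79 μmol/kg
pCO2 = [CO2*]/KH = 1.879×10^-5 / 3.020×10^-2 = 622 μatm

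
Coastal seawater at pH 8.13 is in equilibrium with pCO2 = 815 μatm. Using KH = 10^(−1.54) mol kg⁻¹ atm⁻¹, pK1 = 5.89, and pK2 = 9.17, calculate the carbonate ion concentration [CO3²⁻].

[CO3²⁻] = 0.373 mmol/kg

[CO2*] = KH · pCO2 = 10^(−1.54) × 815×10^-6 = 2.350×10^-5 mol/kg
α₀ = 1/(1 + K1/[H⁺] + K1K2/[H⁺]²) = 1/(1 + 10^+2.24 + 10^+1.20) = 0.005246
DIC = [CO2*]/α₀ = 2.350×10^-5 / 0.005246 = 4.481 mmol/kg
[CO3²⁻] = α₂·DIC; α₂ = 0.08314, so [CO3²⁻] = 0.08314 × 4.481 = 0.373 mmol/kg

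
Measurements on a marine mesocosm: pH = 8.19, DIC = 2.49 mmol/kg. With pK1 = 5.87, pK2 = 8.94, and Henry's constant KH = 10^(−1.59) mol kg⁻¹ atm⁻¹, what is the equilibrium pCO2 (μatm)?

α₀ = 1 / (1 + K1/[H⁺] + K1K2/[H⁺]²) = 1 / (1 + 10^+2.32 + 10^+1.57)
   = 1 / (1 + 208.93 + 37.154) = 1/247.08 = 0.004047
[CO2*] = α₀ × DIC = 0.004047 × 2.49 = 0.01008 mmol/kg = 10.08 μmol/kg
pCO2 = [CO2*]/KH = 1.008×10^-5 / 2.570×10^-2 = 392 μatm

pCO2 = 392 μatm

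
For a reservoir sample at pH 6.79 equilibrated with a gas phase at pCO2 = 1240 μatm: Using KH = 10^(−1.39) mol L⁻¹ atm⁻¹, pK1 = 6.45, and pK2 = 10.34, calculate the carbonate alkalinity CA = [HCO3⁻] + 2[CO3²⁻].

[CO2*] = KH · pCO2 = 10^(−1.39) × 1240×10^-6 = 5.052×10^-5 mol/L
α₀ = 1/(1 + K1/[H⁺] + K1K2/[H⁺]²) = 1/(1 + 10^+0.34 + 10^-3.21) = 0.3136
DIC = [CO2*]/α₀ = 5.052×10^-5 / 0.3136 = 0.1611 mmol/L
CA = (α₁ + 2α₂)·DIC = (0.6862 + 2×0.0001934) × 0.1611 = 0.111 mmol/L

CA = 0.111 mmol/L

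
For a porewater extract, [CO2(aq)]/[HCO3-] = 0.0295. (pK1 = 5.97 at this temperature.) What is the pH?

pH = 7.50

From K1 = [H⁺][HCO3-]/[CO2(aq)]:  pH = pK1 − log₁₀([CO2(aq)]/[HCO3-])
log₁₀(0.0295) = -1.530
pH = 5.97 − (-1.530) = 7.50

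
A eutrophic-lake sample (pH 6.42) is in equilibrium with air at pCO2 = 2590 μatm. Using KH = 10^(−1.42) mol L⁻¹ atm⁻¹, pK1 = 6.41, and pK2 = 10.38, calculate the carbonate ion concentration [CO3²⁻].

[CO3²⁻] = 0.0110 μmol/L

[CO2*] = KH · pCO2 = 10^(−1.42) × 2590×10^-6 = 9.847×10^-5 mol/L
α₀ = 1/(1 + K1/[H⁺] + K1K2/[H⁺]²) = 1/(1 + 10^+0.01 + 10^-3.95) = 0.4942
DIC = [CO2*]/α₀ = 9.847×10^-5 / 0.4942 = 0.1992 mmol/L
[CO3²⁻] = α₂·DIC; α₂ = 5.545×10^-5, so [CO3²⁻] = 5.545×10^-5 × 0.1992 = 1.10×10^-5 mmol/L = 0.0110 μmol/L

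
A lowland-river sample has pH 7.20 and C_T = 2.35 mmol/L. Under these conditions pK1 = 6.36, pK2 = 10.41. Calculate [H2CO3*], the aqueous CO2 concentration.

α₀ = 1 / (1 + K1/[H⁺] + K1K2/[H⁺]²) = 1 / (1 + 10^+0.84 + 10^-2.37)
   = 1 / (1 + 6.9183 + 0.0042658) = 1/7.9226 = 0.1262
[CO2*] = α₀ × DIC = 0.1262 × 2.35 = 0.297 mmol/L

[CO2*] = 0.297 mmol/L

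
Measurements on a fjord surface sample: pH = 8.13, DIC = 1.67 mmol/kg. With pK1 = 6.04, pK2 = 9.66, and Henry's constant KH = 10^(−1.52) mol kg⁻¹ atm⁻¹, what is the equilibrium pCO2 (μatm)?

α₀ = 1 / (1 + K1/[H⁺] + K1K2/[H⁺]²) = 1 / (1 + 10^+2.09 + 10^+0.56)
   = 1 / (1 + 123.03 + 3.6308) = 1/127.66 = 0.007833
[CO2*] = α₀ × DIC = 0.007833 × 1.67 = 0.01308 mmol/kg = 13.08 μmol/kg
pCO2 = [CO2*]/KH = 1.308×10^-5 / 3.020×10^-2 = 433 μatm

pCO2 = 433 μatm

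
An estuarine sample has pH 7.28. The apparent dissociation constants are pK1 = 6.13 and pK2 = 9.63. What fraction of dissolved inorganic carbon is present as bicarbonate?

α₁ = 1 / (1 + [H⁺]/K1 + K2/[H⁺]) = 1 / (1 + 10^-1.15 + 10^-2.35)
   = 1 / (1 + 0.070795 + 0.0044668) = 1/1.0753 = 0.9300

α₁ = 0.930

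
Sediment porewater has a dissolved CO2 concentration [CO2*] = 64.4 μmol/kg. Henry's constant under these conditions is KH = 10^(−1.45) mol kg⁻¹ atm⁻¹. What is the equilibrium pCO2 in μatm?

KH = 10^(−1.45) = 3.548×10^-2 mol kg⁻¹ atm⁻¹
pCO2 = [CO2*]/KH = 64.4×10^-6 / 3.548×10^-2 = 1.82×10^-3 atm = 1820 μatm

pCO2 = 1820 μatm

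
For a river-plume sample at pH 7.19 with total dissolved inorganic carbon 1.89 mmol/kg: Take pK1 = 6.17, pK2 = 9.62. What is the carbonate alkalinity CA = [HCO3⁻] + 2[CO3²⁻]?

CA = [HCO3⁻] + 2[CO3²⁻] = (α₁ + 2α₂)·DIC
At pH 7.19: [H⁺]/K1 = 10^-1.02 = 0.095499, K2/[H⁺] = 10^-2.43 = 0.0037154
α₁ = 1/(1 + 0.095499 + 0.0037154) = 1/1.0992 = 0.9097; α₂ = α₁·K2/[H⁺] = 0.003380
α₁ + 2α₂ = 0.9165
CA = 0.9165 × 1.89 = 1.73 mmol/kg

CA = 1.73 mmol/kg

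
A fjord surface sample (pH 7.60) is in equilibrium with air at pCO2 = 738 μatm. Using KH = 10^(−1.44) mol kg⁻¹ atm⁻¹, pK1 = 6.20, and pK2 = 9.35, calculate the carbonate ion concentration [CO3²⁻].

[CO2*] = KH · pCO2 = 10^(−1.44) × 738×10^-6 = 2.680×10^-5 mol/kg
α₀ = 1/(1 + K1/[H⁺] + K1K2/[H⁺]²) = 1/(1 + 10^+1.40 + 10^-0.35) = 0.03764
DIC = [CO2*]/α₀ = 2.680×10^-5 / 0.03764 = 0.7118 mmol/kg
[CO3²⁻] = α₂·DIC; α₂ = 0.01681, so [CO3²⁻] = 0.01681 × 0.7118 = 0.0120 mmol/kg = 12.0 μmol/kg

[CO3²⁻] = 12.0 μmol/kg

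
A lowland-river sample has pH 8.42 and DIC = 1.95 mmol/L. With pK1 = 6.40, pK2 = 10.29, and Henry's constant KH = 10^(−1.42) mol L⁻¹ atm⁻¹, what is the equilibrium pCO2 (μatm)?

pCO2 = 479 μatm

α₀ = 1 / (1 + K1/[H⁺] + K1K2/[H⁺]²) = 1 / (1 + 10^+2.02 + 10^+0.15)
   = 1 / (1 + 104.71 + 1.4125) = 1/107.13 = 0.009335
[CO2*] = α₀ × DIC = 0.009335 × 1.95 = 0.01820 mmol/L = 18.20 μmol/L
pCO2 = [CO2*]/KH = 1.820×10^-5 / 3.802×10^-2 = 479 μatm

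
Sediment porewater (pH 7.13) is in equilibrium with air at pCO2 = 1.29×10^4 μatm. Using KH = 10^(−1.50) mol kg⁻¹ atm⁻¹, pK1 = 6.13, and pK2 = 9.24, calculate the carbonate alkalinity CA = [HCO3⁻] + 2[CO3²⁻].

[CO2*] = KH · pCO2 = 10^(−1.50) × 1.29×10^4×10^-6 = 4.079×10^-4 mol/kg
α₀ = 1/(1 + K1/[H⁺] + K1K2/[H⁺]²) = 1/(1 + 10^+1.00 + 10^-1.11) = 0.09027
DIC = [CO2*]/α₀ = 4.079×10^-4 / 0.09027 = 4.519 mmol/kg
CA = (α₁ + 2α₂)·DIC = (0.9027 + 2×0.007007) × 4.519 = 4.14 mmol/kg

CA = 4.14 mmol/kg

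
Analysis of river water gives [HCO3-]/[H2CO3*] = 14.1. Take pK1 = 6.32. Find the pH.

From K1 = [H⁺][HCO3-]/[H2CO3*]:  pH = pK1 + log₁₀([HCO3-]/[H2CO3*])
log₁₀(14.1) = +1.149
pH = 6.32 + (+1.149) = 7.47

pH = 7.47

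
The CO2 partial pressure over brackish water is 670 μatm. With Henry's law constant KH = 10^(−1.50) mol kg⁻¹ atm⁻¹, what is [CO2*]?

KH = 10^(−1.50) = 3.162×10^-2 mol kg⁻¹ atm⁻¹
[CO2*] = KH · pCO2 = 3.162×10^-2 × 670×10^-6 atm = 2.12×10^-5 mol/kg

[CO2*] = 21.2 μmol/kg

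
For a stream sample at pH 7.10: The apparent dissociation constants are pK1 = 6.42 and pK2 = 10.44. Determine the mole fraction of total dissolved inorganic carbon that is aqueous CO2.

α₀ = 0.173

α₀ = 1 / (1 + K1/[H⁺] + K1K2/[H⁺]²) = 1 / (1 + 10^+0.68 + 10^-2.66)
   = 1 / (1 + 4.7863 + 0.0021878) = 1/5.7885 = 0.1728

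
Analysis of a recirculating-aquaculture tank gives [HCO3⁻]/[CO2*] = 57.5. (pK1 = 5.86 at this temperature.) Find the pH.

pH = 7.62

From K1 = [H⁺][HCO3⁻]/[CO2*]:  pH = pK1 + log₁₀([HCO3⁻]/[CO2*])
log₁₀(57.5) = +1.760
pH = 5.86 + (+1.760) = 7.62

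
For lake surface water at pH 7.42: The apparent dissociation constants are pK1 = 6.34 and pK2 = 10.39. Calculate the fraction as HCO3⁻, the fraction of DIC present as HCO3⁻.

α₁ = 1 / (1 + [H⁺]/K1 + K2/[H⁺]) = 1 / (1 + 10^-1.08 + 10^-2.97)
   = 1 / (1 + 0.083176 + 0.0010715) = 1/1.0842 = 0.9223

α₁ = 0.922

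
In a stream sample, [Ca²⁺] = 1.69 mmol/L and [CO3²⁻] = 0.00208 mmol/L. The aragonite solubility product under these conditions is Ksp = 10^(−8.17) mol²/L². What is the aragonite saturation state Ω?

Ksp = 10^(−8.17) = 6.761×10^-9
Ω = [Ca²⁺][CO3²⁻]/Ksp = (1.69×10^-3)(0.00208×10^-3) / 6.761×10^-9 = 0.520

Ω = 0.520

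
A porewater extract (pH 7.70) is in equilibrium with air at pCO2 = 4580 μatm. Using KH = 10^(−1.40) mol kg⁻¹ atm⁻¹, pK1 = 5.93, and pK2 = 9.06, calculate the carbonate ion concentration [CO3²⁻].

[CO2*] = KH · pCO2 = 10^(−1.40) × 4580×10^-6 = 1.823×10^-4 mol/kg
α₀ = 1/(1 + K1/[H⁺] + K1K2/[H⁺]²) = 1/(1 + 10^+1.77 + 10^+0.41) = 0.01601
DIC = [CO2*]/α₀ = 1.823×10^-4 / 0.01601 = 11.39 mmol/kg
[CO3²⁻] = α₂·DIC; α₂ = 0.04116, so [CO3²⁻] = 0.04116 × 11.39 = 0.469 mmol/kg

[CO3²⁻] = 0.469 mmol/kg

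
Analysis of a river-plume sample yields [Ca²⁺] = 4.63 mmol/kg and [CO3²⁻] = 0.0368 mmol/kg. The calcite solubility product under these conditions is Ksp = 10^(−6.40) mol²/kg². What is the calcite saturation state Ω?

Ksp = 10^(−6.40) = 3.981×10^-7
Ω = [Ca²⁺][CO3²⁻]/Ksp = (4.63×10^-3)(0.0368×10^-3) / 3.981×10^-7 = 0.428

Ω = 0.428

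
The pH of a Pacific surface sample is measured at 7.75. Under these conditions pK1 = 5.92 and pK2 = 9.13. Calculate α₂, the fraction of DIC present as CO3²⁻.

α₂ = 0.0395

α₂ = 1 / (1 + [H⁺]/K2 + [H⁺]²/(K1K2)) = 1 / (1 + 10^+1.38 + 10^-0.45)
   = 1 / (1 + 23.988 + 0.35481) = 1/25.343 = 0.03946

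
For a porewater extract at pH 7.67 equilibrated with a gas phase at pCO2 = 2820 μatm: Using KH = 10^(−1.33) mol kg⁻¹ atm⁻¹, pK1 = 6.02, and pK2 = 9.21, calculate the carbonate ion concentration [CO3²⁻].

[CO2*] = KH · pCO2 = 10^(−1.33) × 2820×10^-6 = 1.319×10^-4 mol/kg
α₀ = 1/(1 + K1/[H⁺] + K1K2/[H⁺]²) = 1/(1 + 10^+1.65 + 10^+0.11) = 0.02130
DIC = [CO2*]/α₀ = 1.319×10^-4 / 0.02130 = 6.194 mmol/kg
[CO3²⁻] = α₂·DIC; α₂ = 0.02743, so [CO3²⁻] = 0.02743 × 6.194 = 0.170 mmol/kg

[CO3²⁻] = 0.170 mmol/kg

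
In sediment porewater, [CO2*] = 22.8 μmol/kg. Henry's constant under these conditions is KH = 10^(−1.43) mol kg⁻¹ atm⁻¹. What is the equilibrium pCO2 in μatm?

pCO2 = 614 μatm

KH = 10^(−1.43) = 3.715×10^-2 mol kg⁻¹ atm⁻¹
pCO2 = [CO2*]/KH = 22.8×10^-6 / 3.715×10^-2 = 6.14×10^-4 atm = 614 μatm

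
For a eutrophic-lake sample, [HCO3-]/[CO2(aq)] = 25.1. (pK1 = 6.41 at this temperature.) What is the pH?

From K1 = [H⁺][HCO3-]/[CO2(aq)]:  pH = pK1 + log₁₀([HCO3-]/[CO2(aq)])
log₁₀(25.1) = +1.400
pH = 6.41 + (+1.400) = 7.81

pH = 7.81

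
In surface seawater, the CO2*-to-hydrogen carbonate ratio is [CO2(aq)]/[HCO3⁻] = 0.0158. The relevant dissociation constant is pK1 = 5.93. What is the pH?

From K1 = [H⁺][HCO3⁻]/[CO2(aq)]:  pH = pK1 − log₁₀([CO2(aq)]/[HCO3⁻])
log₁₀(0.0158) = -1.801
pH = 5.93 − (-1.801) = 7.73

pH = 7.73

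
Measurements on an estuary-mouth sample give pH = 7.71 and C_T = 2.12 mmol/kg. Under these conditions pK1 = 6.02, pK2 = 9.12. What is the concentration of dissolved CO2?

[CO2*] = 0.0409 mmol/kg

α₀ = 1 / (1 + K1/[H⁺] + K1K2/[H⁺]²) = 1 / (1 + 10^+1.69 + 10^+0.28)
   = 1 / (1 + 48.978 + 1.9055) = 1/51.883 = 0.01927
[CO2*] = α₀ × DIC = 0.01927 × 2.12 = 0.0409 mmol/kg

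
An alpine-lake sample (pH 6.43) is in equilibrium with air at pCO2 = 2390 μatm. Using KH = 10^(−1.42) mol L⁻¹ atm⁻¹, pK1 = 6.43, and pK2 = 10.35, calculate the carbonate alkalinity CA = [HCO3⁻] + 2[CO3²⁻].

[CO2*] = KH · pCO2 = 10^(−1.42) × 2390×10^-6 = 9.087×10^-5 mol/L
α₀ = 1/(1 + K1/[H⁺] + K1K2/[H⁺]²) = 1/(1 + 10^+0.00 + 10^-3.92) = 0.5000
DIC = [CO2*]/α₀ = 9.087×10^-5 / 0.5000 = 0.1817 mmol/L
CA = (α₁ + 2α₂)·DIC = (0.5000 + 2×6.011×10^-5) × 0.1817 = 0.0909 mmol/L

CA = 0.0909 mmol/L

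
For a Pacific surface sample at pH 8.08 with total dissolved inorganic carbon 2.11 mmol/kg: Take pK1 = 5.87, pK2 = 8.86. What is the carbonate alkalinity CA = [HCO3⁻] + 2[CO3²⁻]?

CA = [HCO3⁻] + 2[CO3²⁻] = (α₁ + 2α₂)·DIC
At pH 8.08: [H⁺]/K1 = 10^-2.21 = 0.0061660, K2/[H⁺] = 10^-0.78 = 0.16596
α₁ = 1/(1 + 0.0061660 + 0.16596) = 1/1.1721 = 0.8532; α₂ = α₁·K2/[H⁺] = 0.1416
α₁ + 2α₂ = 1.1363
CA = 1.1363 × 2.11 = 2.40 mmol/kg

CA = 2.40 mmol/kg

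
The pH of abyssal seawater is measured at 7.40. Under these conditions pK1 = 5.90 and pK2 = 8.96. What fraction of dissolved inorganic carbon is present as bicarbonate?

α₁ = 0.944

α₁ = 1 / (1 + [H⁺]/K1 + K2/[H⁺]) = 1 / (1 + 10^-1.50 + 10^-1.56)
   = 1 / (1 + 0.031623 + 0.027542) = 1/1.0592 = 0.9441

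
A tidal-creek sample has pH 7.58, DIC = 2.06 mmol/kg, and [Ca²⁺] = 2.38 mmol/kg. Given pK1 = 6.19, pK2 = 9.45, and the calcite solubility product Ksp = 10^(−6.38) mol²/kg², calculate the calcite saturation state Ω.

α₂ = 1 / (1 + [H⁺]/K2 + [H⁺]²/(K1K2)) = 1 / (1 + 10^+1.87 + 10^+0.48)
   = 1 / (1 + 74.131 + 3.0200) = 1/78.151 = 0.01280
[CO3²⁻] = α₂ × DIC = 0.01280 × 2.06 = 0.02636 mmol/kg
Ksp = 10^(−6.38) = 4.169×10^-7
Ω = [Ca²⁺][CO3²⁻]/Ksp = (2.38×10^-3)(2.636×10^-5) / 4.169×10^-7 = 0.150

Ω = 0.150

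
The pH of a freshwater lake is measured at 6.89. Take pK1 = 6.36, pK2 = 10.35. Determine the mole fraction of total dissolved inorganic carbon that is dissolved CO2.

α₀ = 1 / (1 + K1/[H⁺] + K1K2/[H⁺]²) = 1 / (1 + 10^+0.53 + 10^-2.93)
   = 1 / (1 + 3.3884 + 0.0011749) = 1/4.3896 = 0.2278

α₀ = 0.228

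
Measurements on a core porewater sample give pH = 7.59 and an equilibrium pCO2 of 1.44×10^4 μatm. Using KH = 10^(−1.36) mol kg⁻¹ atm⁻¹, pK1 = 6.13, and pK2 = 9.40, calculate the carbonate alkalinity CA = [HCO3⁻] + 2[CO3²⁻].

CA = 18.7 mmol/kg

[CO2*] = KH · pCO2 = 10^(−1.36) × 1.44×10^4×10^-6 = 6.286×10^-4 mol/kg
α₀ = 1/(1 + K1/[H⁺] + K1K2/[H⁺]²) = 1/(1 + 10^+1.46 + 10^-0.35) = 0.03302
DIC = [CO2*]/α₀ = 6.286×10^-4 / 0.03302 = 19.04 mmol/kg
CA = (α₁ + 2α₂)·DIC = (0.9522 + 2×0.01475) × 19.04 = 18.7 mmol/kg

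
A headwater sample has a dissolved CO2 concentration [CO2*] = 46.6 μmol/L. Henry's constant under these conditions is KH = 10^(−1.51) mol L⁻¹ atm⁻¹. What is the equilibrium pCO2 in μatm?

pCO2 = 1510 μatm

KH = 10^(−1.51) = 3.090×10^-2 mol L⁻¹ atm⁻¹
pCO2 = [CO2*]/KH = 46.6×10^-6 / 3.090×10^-2 = 1.51×10^-3 atm = 1510 μatm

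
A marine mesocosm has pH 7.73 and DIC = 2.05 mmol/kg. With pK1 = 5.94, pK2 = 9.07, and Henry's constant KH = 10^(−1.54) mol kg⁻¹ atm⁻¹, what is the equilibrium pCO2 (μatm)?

pCO2 = 1090 μatm

α₀ = 1 / (1 + K1/[H⁺] + K1K2/[H⁺]²) = 1 / (1 + 10^+1.79 + 10^+0.45)
   = 1 / (1 + 61.660 + 2.8184) = 1/65.478 = 0.01527
[CO2*] = α₀ × DIC = 0.01527 × 2.05 = 0.03131 mmol/kg
pCO2 = [CO2*]/KH = 3.131×10^-5 / 2.884×10^-2 = 1090 μatm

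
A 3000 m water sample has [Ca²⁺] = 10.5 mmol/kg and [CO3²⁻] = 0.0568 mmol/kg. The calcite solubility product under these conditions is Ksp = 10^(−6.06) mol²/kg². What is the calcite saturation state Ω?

Ω = 0.685

Ksp = 10^(−6.06) = 8.710×10^-7
Ω = [Ca²⁺][CO3²⁻]/Ksp = (10.5×10^-3)(0.0568×10^-3) / 8.710×10^-7 = 0.685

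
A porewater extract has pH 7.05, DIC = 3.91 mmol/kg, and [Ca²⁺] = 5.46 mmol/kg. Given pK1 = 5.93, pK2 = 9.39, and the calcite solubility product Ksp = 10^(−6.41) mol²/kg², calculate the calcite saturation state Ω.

Ω = 0.232

α₂ = 1 / (1 + [H⁺]/K2 + [H⁺]²/(K1K2)) = 1 / (1 + 10^+2.34 + 10^+1.22)
   = 1 / (1 + 218.78 + 16.596) = 1/236.37 = 0.004231
[CO3²⁻] = α₂ × DIC = 0.004231 × 3.91 = 0.01654 mmol/kg = 16.54 μmol/kg
Ksp = 10^(−6.41) = 3.890×10^-7
Ω = [Ca²⁺][CO3²⁻]/Ksp = (5.46×10^-3)(1.654×10^-5) / 3.890×10^-7 = 0.232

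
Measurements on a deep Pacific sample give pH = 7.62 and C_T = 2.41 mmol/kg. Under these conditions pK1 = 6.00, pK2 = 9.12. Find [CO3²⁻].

[CO3²⁻] = 0.0722 mmol/kg

α₂ = 1 / (1 + [H⁺]/K2 + [H⁺]²/(K1K2)) = 1 / (1 + 10^+1.50 + 10^-0.12)
   = 1 / (1 + 31.623 + 0.75858) = 1/33.381 = 0.02996
[CO3²⁻] = α₂ × DIC = 0.02996 × 2.41 = 0.0722 mmol/kg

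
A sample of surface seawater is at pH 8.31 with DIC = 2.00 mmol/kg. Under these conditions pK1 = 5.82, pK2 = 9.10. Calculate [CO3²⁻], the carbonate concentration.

[CO3²⁻] = 0.278 mmol/kg

α₂ = 1 / (1 + [H⁺]/K2 + [H⁺]²/(K1K2)) = 1 / (1 + 10^+0.79 + 10^-1.70)
   = 1 / (1 + 6.1660 + 0.019953) = 1/7.1859 = 0.1392
[CO3²⁻] = α₂ × DIC = 0.1392 × 2.00 = 0.278 mmol/kg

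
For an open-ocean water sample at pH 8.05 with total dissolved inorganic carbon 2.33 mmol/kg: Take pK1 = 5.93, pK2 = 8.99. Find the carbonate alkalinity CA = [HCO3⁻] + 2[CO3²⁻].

CA = [HCO3⁻] + 2[CO3²⁻] = (α₁ + 2α₂)·DIC
At pH 8.05: [H⁺]/K1 = 10^-2.12 = 0.0075858, K2/[H⁺] = 10^-0.94 = 0.11482
α₁ = 1/(1 + 0.0075858 + 0.11482) = 1/1.1224 = 0.8909; α₂ = α₁·K2/[H⁺] = 0.1023
α₁ + 2α₂ = 1.0955
CA = 1.0955 × 2.33 = 2.55 mmol/kg

CA = 2.55 mmol/kg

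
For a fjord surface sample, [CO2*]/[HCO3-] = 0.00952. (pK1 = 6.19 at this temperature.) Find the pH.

From K1 = [H⁺][HCO3-]/[CO2*]:  pH = pK1 − log₁₀([CO2*]/[HCO3-])
log₁₀(0.00952) = -2.021
pH = 6.19 − (-2.021) = 8.21

pH = 8.21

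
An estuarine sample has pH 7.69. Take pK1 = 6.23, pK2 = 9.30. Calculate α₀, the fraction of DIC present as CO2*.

α₀ = 0.0327

α₀ = 1 / (1 + K1/[H⁺] + K1K2/[H⁺]²) = 1 / (1 + 10^+1.46 + 10^-0.15)
   = 1 / (1 + 28.840 + 0.70795) = 1/30.548 = 0.03274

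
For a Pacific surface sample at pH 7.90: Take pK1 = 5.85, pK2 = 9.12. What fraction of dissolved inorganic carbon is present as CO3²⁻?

α₂ = 1 / (1 + [H⁺]/K2 + [H⁺]²/(K1K2)) = 1 / (1 + 10^+1.22 + 10^-0.83)
   = 1 / (1 + 16.596 + 0.14791) = 1/17.744 = 0.05636

α₂ = 0.0564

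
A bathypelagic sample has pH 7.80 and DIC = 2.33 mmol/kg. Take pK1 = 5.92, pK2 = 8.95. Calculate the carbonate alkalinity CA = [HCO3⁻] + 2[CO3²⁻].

CA = 2.45 mmol/kg

CA = [HCO3⁻] + 2[CO3²⁻] = (α₁ + 2α₂)·DIC
At pH 7.80: [H⁺]/K1 = 10^-1.88 = 0.013183, K2/[H⁺] = 10^-1.15 = 0.070795
α₁ = 1/(1 + 0.013183 + 0.070795) = 1/1.0840 = 0.9225; α₂ = α₁·K2/[H⁺] = 0.06531
α₁ + 2α₂ = 1.0531
CA = 1.0531 × 2.33 = 2.45 mmol/kg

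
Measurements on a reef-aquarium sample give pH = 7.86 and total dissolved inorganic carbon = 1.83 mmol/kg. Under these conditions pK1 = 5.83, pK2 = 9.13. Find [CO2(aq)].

[CO2*] = 16.1 μmol/kg

α₀ = 1 / (1 + K1/[H⁺] + K1K2/[H⁺]²) = 1 / (1 + 10^+2.03 + 10^+0.76)
   = 1 / (1 + 107.15 + 5.7544) = 1/113.91 = 0.008779
[CO2*] = α₀ × DIC = 0.008779 × 1.83 = 0.0161 mmol/kg = 16.1 μmol/kg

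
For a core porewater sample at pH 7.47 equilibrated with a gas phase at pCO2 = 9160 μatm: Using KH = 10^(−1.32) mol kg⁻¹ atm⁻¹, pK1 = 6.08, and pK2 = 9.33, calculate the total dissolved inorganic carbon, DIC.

DIC = 11.3 mmol/kg

[CO2*] = KH · pCO2 = 10^(−1.32) × 9160×10^-6 = 4.384×10^-4 mol/kg
α₀ = 1/(1 + K1/[H⁺] + K1K2/[H⁺]²) = 1/(1 + 10^+1.39 + 10^-0.47) = 0.03863
DIC = [CO2*]/α₀ = 4.384×10^-4 / 0.03863 = 11.3 mmol/kg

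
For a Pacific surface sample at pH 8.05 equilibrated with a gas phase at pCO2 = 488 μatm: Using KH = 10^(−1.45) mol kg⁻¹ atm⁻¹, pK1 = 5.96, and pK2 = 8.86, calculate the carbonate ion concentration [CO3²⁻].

[CO3²⁻] = 0.330 mmol/kg

[CO2*] = KH · pCO2 = 10^(−1.45) × 488×10^-6 = 1.731×10^-5 mol/kg
α₀ = 1/(1 + K1/[H⁺] + K1K2/[H⁺]²) = 1/(1 + 10^+2.09 + 10^+1.28) = 0.006989
DIC = [CO2*]/α₀ = 1.731×10^-5 / 0.006989 = 2.477 mmol/kg
[CO3²⁻] = α₂·DIC; α₂ = 0.1332, so [CO3²⁻] = 0.1332 × 2.477 = 0.330 mmol/kg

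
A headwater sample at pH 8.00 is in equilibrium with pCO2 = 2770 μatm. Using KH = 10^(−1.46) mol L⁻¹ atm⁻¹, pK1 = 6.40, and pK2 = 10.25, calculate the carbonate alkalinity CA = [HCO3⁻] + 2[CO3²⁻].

CA = 3.87 mmol/L

[CO2*] = KH · pCO2 = 10^(−1.46) × 2770×10^-6 = 9.605×10^-5 mol/L
α₀ = 1/(1 + K1/[H⁺] + K1K2/[H⁺]²) = 1/(1 + 10^+1.60 + 10^-0.65) = 0.02437
DIC = [CO2*]/α₀ = 9.605×10^-5 / 0.02437 = 3.941 mmol/L
CA = (α₁ + 2α₂)·DIC = (0.9702 + 2×0.005456) × 3.941 = 3.87 mmol/L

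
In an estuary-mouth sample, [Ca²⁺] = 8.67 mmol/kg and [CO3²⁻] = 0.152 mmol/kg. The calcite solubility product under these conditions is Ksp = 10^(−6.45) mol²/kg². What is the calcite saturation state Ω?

Ω = 3.71

Ksp = 10^(−6.45) = 3.548×10^-7
Ω = [Ca²⁺][CO3²⁻]/Ksp = (8.67×10^-3)(0.152×10^-3) / 3.548×10^-7 = 3.71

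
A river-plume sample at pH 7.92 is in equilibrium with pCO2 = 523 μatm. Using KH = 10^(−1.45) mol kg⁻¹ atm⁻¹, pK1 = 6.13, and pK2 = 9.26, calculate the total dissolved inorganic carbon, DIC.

[CO2*] = KH · pCO2 = 10^(−1.45) × 523×10^-6 = 1.856×10^-5 mol/kg
α₀ = 1/(1 + K1/[H⁺] + K1K2/[H⁺]²) = 1/(1 + 10^+1.79 + 10^+0.45) = 0.01527
DIC = [CO2*]/α₀ = 1.856×10^-5 / 0.01527 = 1.22 mmol/kg

DIC = 1.22 mmol/kg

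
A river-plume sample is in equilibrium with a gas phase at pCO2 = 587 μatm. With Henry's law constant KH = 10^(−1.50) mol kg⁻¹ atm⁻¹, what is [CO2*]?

KH = 10^(−1.50) = 3.162×10^-2 mol kg⁻¹ atm⁻¹
[CO2*] = KH · pCO2 = 3.162×10^-2 × 587×10^-6 atm = 1.86×10^-5 mol/kg

[CO2*] = 18.6 μmol/kg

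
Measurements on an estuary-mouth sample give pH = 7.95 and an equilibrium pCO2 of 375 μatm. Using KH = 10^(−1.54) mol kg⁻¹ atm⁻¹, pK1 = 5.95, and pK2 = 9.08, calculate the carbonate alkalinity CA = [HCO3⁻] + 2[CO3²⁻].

[CO2*] = KH · pCO2 = 10^(−1.54) × 375×10^-6 = 1.082×10^-5 mol/kg
α₀ = 1/(1 + K1/[H⁺] + K1K2/[H⁺]²) = 1/(1 + 10^+2.00 + 10^+0.87) = 0.009224
DIC = [CO2*]/α₀ = 1.082×10^-5 / 0.009224 = 1.173 mmol/kg
CA = (α₁ + 2α₂)·DIC = (0.9224 + 2×0.06838) × 1.173 = 1.24 mmol/kg

CA = 1.24 mmol/kg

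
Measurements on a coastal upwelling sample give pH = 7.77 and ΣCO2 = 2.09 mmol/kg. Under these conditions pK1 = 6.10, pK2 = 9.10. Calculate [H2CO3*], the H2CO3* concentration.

[CO2*] = 0.0418 mmol/kg

α₀ = 1 / (1 + K1/[H⁺] + K1K2/[H⁺]²) = 1 / (1 + 10^+1.67 + 10^+0.34)
   = 1 / (1 + 46.774 + 2.1878) = 1/49.961 = 0.02002
[CO2*] = α₀ × DIC = 0.02002 × 2.09 = 0.0418 mmol/kg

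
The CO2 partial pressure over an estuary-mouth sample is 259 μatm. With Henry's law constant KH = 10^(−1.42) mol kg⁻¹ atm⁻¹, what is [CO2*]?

[CO2*] = 9.85 μmol/kg

KH = 10^(−1.42) = 3.802×10^-2 mol kg⁻¹ atm⁻¹
[CO2*] = KH · pCO2 = 3.802×10^-2 × 259×10^-6 atm = 9.85×10^-6 mol/kg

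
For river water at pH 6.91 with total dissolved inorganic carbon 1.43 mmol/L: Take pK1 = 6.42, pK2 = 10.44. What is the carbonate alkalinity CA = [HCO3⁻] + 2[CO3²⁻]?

CA = [HCO3⁻] + 2[CO3²⁻] = (α₁ + 2α₂)·DIC
At pH 6.91: [H⁺]/K1 = 10^-0.49 = 0.32359, K2/[H⁺] = 10^-3.53 = 0.00029512
α₁ = 1/(1 + 0.32359 + 0.00029512) = 1/1.3239 = 0.7554; α₂ = α₁·K2/[H⁺] = 0.0002229
α₁ + 2α₂ = 0.7558
CA = 0.7558 × 1.43 = 1.08 mmol/L

CA = 1.08 mmol/L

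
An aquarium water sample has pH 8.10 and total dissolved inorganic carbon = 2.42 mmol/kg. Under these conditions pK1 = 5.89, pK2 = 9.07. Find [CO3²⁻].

[CO3²⁻] = 0.233 mmol/kg

α₂ = 1 / (1 + [H⁺]/K2 + [H⁺]²/(K1K2)) = 1 / (1 + 10^+0.97 + 10^-1.24)
   = 1 / (1 + 9.3325 + 0.057544) = 1/10.390 = 0.09625
[CO3²⁻] = α₂ × DIC = 0.09625 × 2.42 = 0.233 mmol/kg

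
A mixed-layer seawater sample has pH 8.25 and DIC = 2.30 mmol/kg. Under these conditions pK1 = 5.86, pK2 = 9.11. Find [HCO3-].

α₁ = 1 / (1 + [H⁺]/K1 + K2/[H⁺]) = 1 / (1 + 10^-2.39 + 10^-0.86)
   = 1 / (1 + 0.0040738 + 0.13804) = 1/1.1421 = 0.8756
[HCO3⁻] = α₁ × DIC = 0.8756 × 2.30 = 2.01 mmol/kg

[HCO3⁻] = 2.01 mmol/kg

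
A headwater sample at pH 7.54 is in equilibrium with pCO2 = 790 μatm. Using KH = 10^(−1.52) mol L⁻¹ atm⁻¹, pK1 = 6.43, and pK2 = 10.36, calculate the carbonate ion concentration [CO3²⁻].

[CO3²⁻] = 0.465 μmol/L

[CO2*] = KH · pCO2 = 10^(−1.52) × 790×10^-6 = 2.386×10^-5 mol/L
α₀ = 1/(1 + K1/[H⁺] + K1K2/[H⁺]²) = 1/(1 + 10^+1.11 + 10^-1.71) = 0.07193
DIC = [CO2*]/α₀ = 2.386×10^-5 / 0.07193 = 0.3317 mmol/L
[CO3²⁻] = α₂·DIC; α₂ = 0.001403, so [CO3²⁻] = 0.001403 × 0.3317 = 0.000465 mmol/L = 0.465 μmol/L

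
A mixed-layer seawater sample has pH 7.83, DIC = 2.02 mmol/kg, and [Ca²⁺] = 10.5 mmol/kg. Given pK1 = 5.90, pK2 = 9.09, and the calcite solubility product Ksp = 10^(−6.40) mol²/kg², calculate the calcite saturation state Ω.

α₂ = 1 / (1 + [H⁺]/K2 + [H⁺]²/(K1K2)) = 1 / (1 + 10^+1.26 + 10^-0.67)
   = 1 / (1 + 18.197 + 0.21380) = 1/19.411 = 0.05152
[CO3²⁻] = α₂ × DIC = 0.05152 × 2.02 = 0.1041 mmol/kg
Ksp = 10^(−6.40) = 3.981×10^-7
Ω = [Ca²⁺][CO3²⁻]/Ksp = (10.5×10^-3)(1.041×10^-4) / 3.981×10^-7 = 2.74

Ω = 2.74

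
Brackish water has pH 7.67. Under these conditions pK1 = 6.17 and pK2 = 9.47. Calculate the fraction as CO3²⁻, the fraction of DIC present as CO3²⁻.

α₂ = 0.0151

α₂ = 1 / (1 + [H⁺]/K2 + [H⁺]²/(K1K2)) = 1 / (1 + 10^+1.80 + 10^+0.30)
   = 1 / (1 + 63.096 + 1.9953) = 1/66.091 = 0.01513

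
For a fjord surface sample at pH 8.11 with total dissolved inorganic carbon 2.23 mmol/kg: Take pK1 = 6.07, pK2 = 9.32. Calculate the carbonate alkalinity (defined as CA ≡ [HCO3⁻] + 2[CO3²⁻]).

CA = 2.34 mmol/kg

CA = [HCO3⁻] + 2[CO3²⁻] = (α₁ + 2α₂)·DIC
At pH 8.11: [H⁺]/K1 = 10^-2.04 = 0.0091201, K2/[H⁺] = 10^-1.21 = 0.061660
α₁ = 1/(1 + 0.0091201 + 0.061660) = 1/1.0708 = 0.9339; α₂ = α₁·K2/[H⁺] = 0.05758
α₁ + 2α₂ = 1.0491
CA = 1.0491 × 2.23 = 2.34 mmol/kg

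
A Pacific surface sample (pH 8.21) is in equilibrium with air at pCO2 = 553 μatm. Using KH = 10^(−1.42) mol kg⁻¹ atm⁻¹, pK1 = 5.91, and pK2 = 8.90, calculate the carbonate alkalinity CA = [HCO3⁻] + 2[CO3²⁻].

CA = 5.91 mmol/kg

[CO2*] = KH · pCO2 = 10^(−1.42) × 553×10^-6 = 2.102×10^-5 mol/kg
α₀ = 1/(1 + K1/[H⁺] + K1K2/[H⁺]²) = 1/(1 + 10^+2.30 + 10^+1.61) = 0.004145
DIC = [CO2*]/α₀ = 2.102×10^-5 / 0.004145 = 5.072 mmol/kg
CA = (α₁ + 2α₂)·DIC = (0.8270 + 2×0.1689) × 5.072 = 5.91 mmol/kg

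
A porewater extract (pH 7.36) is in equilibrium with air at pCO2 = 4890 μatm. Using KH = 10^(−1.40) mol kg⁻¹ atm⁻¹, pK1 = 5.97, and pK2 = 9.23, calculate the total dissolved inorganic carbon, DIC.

[CO2*] = KH · pCO2 = 10^(−1.40) × 4890×10^-6 = 1.947×10^-4 mol/kg
α₀ = 1/(1 + K1/[H⁺] + K1K2/[H⁺]²) = 1/(1 + 10^+1.39 + 10^-0.48) = 0.03864
DIC = [CO2*]/α₀ = 1.947×10^-4 / 0.03864 = 5.04 mmol/kg

DIC = 5.04 mmol/kg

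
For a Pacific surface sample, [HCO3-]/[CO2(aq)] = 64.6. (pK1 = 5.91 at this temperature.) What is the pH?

From K1 = [H⁺][HCO3-]/[CO2(aq)]:  pH = pK1 + log₁₀([HCO3-]/[CO2(aq)])
log₁₀(64.6) = +1.810
pH = 5.91 + (+1.810) = 7.72

pH = 7.72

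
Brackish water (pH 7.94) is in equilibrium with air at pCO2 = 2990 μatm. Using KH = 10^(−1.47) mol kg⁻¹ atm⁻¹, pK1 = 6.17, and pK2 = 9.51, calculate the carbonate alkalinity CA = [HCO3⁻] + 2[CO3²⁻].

CA = 6.29 mmol/kg

[CO2*] = KH · pCO2 = 10^(−1.47) × 2990×10^-6 = 1.013×10^-4 mol/kg
α₀ = 1/(1 + K1/[H⁺] + K1K2/[H⁺]²) = 1/(1 + 10^+1.77 + 10^+0.20) = 0.01627
DIC = [CO2*]/α₀ = 1.013×10^-4 / 0.01627 = 6.228 mmol/kg
CA = (α₁ + 2α₂)·DIC = (0.9579 + 2×0.02578) × 6.228 = 6.29 mmol/kg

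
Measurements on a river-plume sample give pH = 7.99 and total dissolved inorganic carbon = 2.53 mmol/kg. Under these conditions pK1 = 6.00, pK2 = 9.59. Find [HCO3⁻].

[HCO3⁻] = 2.44 mmol/kg

α₁ = 1 / (1 + [H⁺]/K1 + K2/[H⁺]) = 1 / (1 + 10^-1.99 + 10^-1.60)
   = 1 / (1 + 0.010233 + 0.025119) = 1/1.0354 = 0.9659
[HCO3⁻] = α₁ × DIC = 0.9659 × 2.53 = 2.44 mmol/kg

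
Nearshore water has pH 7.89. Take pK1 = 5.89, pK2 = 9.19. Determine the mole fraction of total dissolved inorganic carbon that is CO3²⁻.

α₂ = 0.0473

α₂ = 1 / (1 + [H⁺]/K2 + [H⁺]²/(K1K2)) = 1 / (1 + 10^+1.30 + 10^-0.70)
   = 1 / (1 + 19.953 + 0.19953) = 1/21.152 = 0.04728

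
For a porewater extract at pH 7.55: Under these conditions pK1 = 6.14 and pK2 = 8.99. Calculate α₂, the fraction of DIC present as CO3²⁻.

α₂ = 0.0338

α₂ = 1 / (1 + [H⁺]/K2 + [H⁺]²/(K1K2)) = 1 / (1 + 10^+1.44 + 10^+0.03)
   = 1 / (1 + 27.542 + 1.0715) = 1/29.614 = 0.03377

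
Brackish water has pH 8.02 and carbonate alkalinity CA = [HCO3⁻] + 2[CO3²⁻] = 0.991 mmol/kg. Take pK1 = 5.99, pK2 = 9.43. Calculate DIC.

CA = [HCO3⁻] + 2[CO3²⁻] = (α₁ + 2α₂)·DIC
At pH 8.02: [H⁺]/K1 = 10^-2.03 = 0.0093325, K2/[H⁺] = 10^-1.41 = 0.038905
α₁ = 1/(1 + 0.0093325 + 0.038905) = 1/1.0482 = 0.9540; α₂ = α₁·K2/[H⁺] = 0.03711
α₁ + 2α₂ = 1.0282
DIC = CA / (α₁ + 2α₂) = 0.991 / 1.0282 = 0.964 mmol/kg

DIC = 0.964 mmol/kg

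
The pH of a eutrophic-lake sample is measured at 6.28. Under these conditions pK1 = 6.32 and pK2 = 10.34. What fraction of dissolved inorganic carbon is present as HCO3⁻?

α₁ = 0.477

α₁ = 1 / (1 + [H⁺]/K1 + K2/[H⁺]) = 1 / (1 + 10^+0.04 + 10^-4.06)
   = 1 / (1 + 1.0965 + 8.7096×10^-5) = 1/2.0966 = 0.4770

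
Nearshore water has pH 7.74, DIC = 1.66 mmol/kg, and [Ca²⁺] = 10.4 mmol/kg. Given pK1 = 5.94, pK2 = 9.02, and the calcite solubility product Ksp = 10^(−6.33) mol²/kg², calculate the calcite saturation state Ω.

α₂ = 1 / (1 + [H⁺]/K2 + [H⁺]²/(K1K2)) = 1 / (1 + 10^+1.28 + 10^-0.52)
   = 1 / (1 + 19.055 + 0.30200) = 1/20.357 = 0.04912
[CO3²⁻] = α₂ × DIC = 0.04912 × 1.66 = 0.08155 mmol/kg
Ksp = 10^(−6.33) = 4.677×10^-7
Ω = [Ca²⁺][CO3²⁻]/Ksp = (10.4×10^-3)(8.155×10^-5) / 4.677×10^-7 = 1.81

Ω = 1.81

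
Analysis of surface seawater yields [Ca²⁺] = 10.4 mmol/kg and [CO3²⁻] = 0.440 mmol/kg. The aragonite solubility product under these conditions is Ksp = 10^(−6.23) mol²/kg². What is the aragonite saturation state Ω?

Ω = 7.77

Ksp = 10^(−6.23) = 5.888×10^-7
Ω = [Ca²⁺][CO3²⁻]/Ksp = (10.4×10^-3)(0.440×10^-3) / 5.888×10^-7 = 7.77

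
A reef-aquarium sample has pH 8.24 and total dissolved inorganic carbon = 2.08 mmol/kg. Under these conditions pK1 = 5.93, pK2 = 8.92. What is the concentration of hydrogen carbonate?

[HCO3⁻] = 1.71 mmol/kg

α₁ = 1 / (1 + [H⁺]/K1 + K2/[H⁺]) = 1 / (1 + 10^-2.31 + 10^-0.68)
   = 1 / (1 + 0.0048978 + 0.20893) = 1/1.2138 = 0.8238
[HCO3⁻] = α₁ × DIC = 0.8238 × 2.08 = 1.71 mmol/kg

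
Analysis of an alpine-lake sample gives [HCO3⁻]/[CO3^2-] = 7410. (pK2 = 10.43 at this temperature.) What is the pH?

From K2 = [H⁺][CO3^2-]/[HCO3⁻]:  pH = pK2 − log₁₀([HCO3⁻]/[CO3^2-])
log₁₀(7410) = +3.870
pH = 10.43 − (+3.870) = 6.56

pH = 6.56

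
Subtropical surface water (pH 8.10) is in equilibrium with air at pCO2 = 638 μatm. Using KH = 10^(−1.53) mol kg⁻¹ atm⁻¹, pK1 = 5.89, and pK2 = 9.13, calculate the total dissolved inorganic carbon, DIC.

[CO2*] = KH · pCO2 = 10^(−1.53) × 638×10^-6 = 1.883×10^-5 mol/kg
α₀ = 1/(1 + K1/[H⁺] + K1K2/[H⁺]²) = 1/(1 + 10^+2.21 + 10^+1.18) = 0.005608
DIC = [CO2*]/α₀ = 1.883×10^-5 / 0.005608 = 3.36 mmol/kg

DIC = 3.36 mmol/kg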